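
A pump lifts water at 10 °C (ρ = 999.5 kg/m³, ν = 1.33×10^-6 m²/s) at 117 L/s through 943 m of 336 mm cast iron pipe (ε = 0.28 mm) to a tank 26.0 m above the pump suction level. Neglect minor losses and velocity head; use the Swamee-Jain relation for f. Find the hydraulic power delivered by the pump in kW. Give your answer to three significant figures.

P_hyd ≈ 35.5 kW

V = 4Q/(πD²) = 1.320 m/s; Re = 3.33×10^5; ε/D = 8.33×10^-4; f = 0.01992
h_f = f(L/D)V²/2g = 4.961 m
Total head H = z + h_f = 26.0 + 4.961 = 30.96 m
P_hyd = ρgQH = 999.5·9.81·0.117·30.96 = 35.52 kW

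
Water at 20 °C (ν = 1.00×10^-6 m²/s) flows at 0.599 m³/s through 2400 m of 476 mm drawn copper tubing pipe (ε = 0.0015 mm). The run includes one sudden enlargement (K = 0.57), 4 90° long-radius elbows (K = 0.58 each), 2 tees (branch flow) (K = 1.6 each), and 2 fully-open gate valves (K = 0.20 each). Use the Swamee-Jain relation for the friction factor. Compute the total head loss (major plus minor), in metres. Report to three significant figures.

V = 4Q/(πD²) = 3.366 m/s; V²/2g = 0.5775 m
Re = 1.60×10^6, ε/D = 3.15×10^-6 → f = 0.01084 (Swamee-Jain)
Major: h_f = f(L/D)·V²/2g = 0.01084·5042·0.5775 = 31.58 m
Minor: ΣK = 6.49; h_m = ΣK·V²/2g = 3.748 m
Total H_L = 31.58 + 3.748 = 35.33 m

H_L ≈ 35.3 m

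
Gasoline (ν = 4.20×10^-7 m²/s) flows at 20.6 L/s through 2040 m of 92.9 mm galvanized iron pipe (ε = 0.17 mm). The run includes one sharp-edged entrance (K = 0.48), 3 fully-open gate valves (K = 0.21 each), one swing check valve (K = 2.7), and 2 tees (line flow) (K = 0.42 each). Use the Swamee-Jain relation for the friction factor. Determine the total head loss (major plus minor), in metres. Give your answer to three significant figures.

V = 4Q/(πD²) = 3.039 m/s; V²/2g = 0.4708 m
Re = 6.72×10^5, ε/D = 0.00183 → f = 0.02327 (Swamee-Jain)
Major: h_f = f(L/D)·V²/2g = 0.02327·21959·0.4708 = 240.5 m
Minor: ΣK = 4.65; h_m = ΣK·V²/2g = 2.189 m
Total H_L = 240.5 + 2.189 = 242.7 m

H_L ≈ 243 m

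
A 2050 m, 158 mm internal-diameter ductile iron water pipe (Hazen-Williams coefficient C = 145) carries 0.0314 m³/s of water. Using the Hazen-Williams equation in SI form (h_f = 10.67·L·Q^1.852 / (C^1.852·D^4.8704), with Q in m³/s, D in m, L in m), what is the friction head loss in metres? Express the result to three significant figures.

h_f ≈ 28.6 m

h_f = 10.67·2050·0.0314^1.852 / (145^1.852·0.158^4.8704) = 28.59 m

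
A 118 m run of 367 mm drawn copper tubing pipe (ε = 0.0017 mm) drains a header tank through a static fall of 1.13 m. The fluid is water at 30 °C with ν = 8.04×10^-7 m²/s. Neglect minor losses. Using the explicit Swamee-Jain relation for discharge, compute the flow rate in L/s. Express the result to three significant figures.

Swamee-Jain (Type II): Q = -0.965·√(gD⁵h_f/L)·ln[ε/(3.7D) + √(3.17ν²L/(gD³h_f))]
√(gD⁵h_f/L) = √(9.81·0.367⁵·1.13/118) = 0.02501
ε/(3.7D) = 1.25×10^-6; √(3.17ν²L/(gD³h_f)) = 2.10×10^-5
Q = -0.965·0.02501·ln(2.226×10^-5) = 0.2585 m³/s
Check: V = 2.44 m/s, Re = 1.12×10^6, f = 0.01152, h_f = 1.13 m ≈ 1.13 m ✓

Q ≈ 259 L/s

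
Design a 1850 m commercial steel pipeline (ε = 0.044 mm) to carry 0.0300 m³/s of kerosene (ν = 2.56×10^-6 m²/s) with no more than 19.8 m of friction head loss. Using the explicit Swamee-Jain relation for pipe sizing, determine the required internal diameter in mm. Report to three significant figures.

Swamee-Jain (Type III): D = 0.66·[ε^1.25·(LQ²/(gh_f))^4.75 + ν·Q^9.4·(L/(gh_f))^5.2]^0.04
LQ²/(gh_f) = 0.008572; L/(gh_f) = 9.524
Term 1 = ε^1.25·(…)^4.75 = 5.45×10^-16; Term 2 = ν·Q^9.4·(…)^5.2 = 1.52×10^-15
D = 0.66·(5.45×10^-16 + 1.52×10^-15)^0.04 = 0.1707 m = 171 mm
Check: V = 1.31 m/s, Re = 8.74×10^4, f = 0.01971, h_f = 18.7 m ≈ 19.8 m ✓

D ≈ 171 mm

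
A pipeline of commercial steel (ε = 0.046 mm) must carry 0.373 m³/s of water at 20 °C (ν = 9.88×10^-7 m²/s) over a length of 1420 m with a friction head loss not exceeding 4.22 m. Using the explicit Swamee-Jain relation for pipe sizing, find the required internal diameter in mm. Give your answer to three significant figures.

D ≈ 558 mm

Swamee-Jain (Type III): D = 0.66·[ε^1.25·(LQ²/(gh_f))^4.75 + ν·Q^9.4·(L/(gh_f))^5.2]^0.04
LQ²/(gh_f) = 4.772; L/(gh_f) = 34.30
Term 1 = ε^1.25·(…)^4.75 = 0.00634; Term 2 = ν·Q^9.4·(…)^5.2 = 0.00896
D = 0.66·(0.00634 + 0.00896)^0.04 = 0.5584 m = 558 mm
Check: V = 1.52 m/s, Re = 8.61×10^5, f = 0.01343, h_f = 4.04 m ≈ 4.22 m ✓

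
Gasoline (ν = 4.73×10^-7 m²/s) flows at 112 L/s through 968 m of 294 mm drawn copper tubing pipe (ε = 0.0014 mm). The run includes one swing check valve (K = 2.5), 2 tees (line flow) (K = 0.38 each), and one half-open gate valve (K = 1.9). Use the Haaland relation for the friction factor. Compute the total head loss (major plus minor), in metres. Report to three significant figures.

H_L ≈ 6.02 m

V = 4Q/(πD²) = 1.650 m/s; V²/2g = 0.1387 m
Re = 1.03×10^6, ε/D = 4.76×10^-6 → f = 0.01162 (Haaland)
Major: h_f = f(L/D)·V²/2g = 0.01162·3293·0.1387 = 5.308 m
Minor: ΣK = 5.16; h_m = ΣK·V²/2g = 0.7158 m
Total H_L = 5.308 + 0.7158 = 6.023 m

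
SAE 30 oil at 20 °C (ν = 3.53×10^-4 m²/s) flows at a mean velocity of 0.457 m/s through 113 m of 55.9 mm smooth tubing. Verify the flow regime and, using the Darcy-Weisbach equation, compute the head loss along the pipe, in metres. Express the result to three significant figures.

Re = VD/ν = 0.457·0.05590/3.53×10^-4 = 72.4 → laminar (Re < 2300)
f = 64/Re = 0.8844
h_f = f(L/D)V²/(2g) = 0.8844·(113/0.05590)·0.457²/(2·9.81) = 19.03 m

h_f ≈ 19.0 m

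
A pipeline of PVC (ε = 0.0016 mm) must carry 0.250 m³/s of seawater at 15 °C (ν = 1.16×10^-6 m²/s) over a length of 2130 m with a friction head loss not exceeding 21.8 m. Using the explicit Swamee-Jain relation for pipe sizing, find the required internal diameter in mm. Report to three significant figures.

D ≈ 366 mm

Swamee-Jain (Type III): D = 0.66·[ε^1.25·(LQ²/(gh_f))^4.75 + ν·Q^9.4·(L/(gh_f))^5.2]^0.04
LQ²/(gh_f) = 0.6225; L/(gh_f) = 9.960
Term 1 = ε^1.25·(…)^4.75 = 5.99×10^-9; Term 2 = ν·Q^9.4·(…)^5.2 = 3.94×10^-7
D = 0.66·(5.99×10^-9 + 3.94×10^-7)^0.04 = 0.3661 m = 366 mm
Check: V = 2.37 m/s, Re = 7.49×10^5, f = 0.01228, h_f = 20.5 m ≈ 21.8 m ✓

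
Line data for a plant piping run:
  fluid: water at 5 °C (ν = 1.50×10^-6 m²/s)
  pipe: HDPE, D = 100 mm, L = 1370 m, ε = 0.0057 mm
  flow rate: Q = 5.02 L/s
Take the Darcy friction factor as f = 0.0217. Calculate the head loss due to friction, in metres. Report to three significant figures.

h_f ≈ 6.19 m

V = 4Q/(πD²) = 4·0.00502/(π·0.100²) = 0.6392 m/s
h_f = f(L/D)V²/(2g) = 0.02170·(1370/0.100)·0.6392²/(2·9.81) = 6.190 m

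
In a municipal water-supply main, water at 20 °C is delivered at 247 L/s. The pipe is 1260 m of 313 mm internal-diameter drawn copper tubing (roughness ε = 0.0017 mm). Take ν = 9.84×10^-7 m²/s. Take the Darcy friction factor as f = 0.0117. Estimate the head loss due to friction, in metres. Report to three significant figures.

V = 4Q/(πD²) = 4·0.247/(π·0.313²) = 3.210 m/s
h_f = f(L/D)V²/(2g) = 0.01170·(1260/0.313)·3.210²/(2·9.81) = 24.74 m

h_f ≈ 24.7 m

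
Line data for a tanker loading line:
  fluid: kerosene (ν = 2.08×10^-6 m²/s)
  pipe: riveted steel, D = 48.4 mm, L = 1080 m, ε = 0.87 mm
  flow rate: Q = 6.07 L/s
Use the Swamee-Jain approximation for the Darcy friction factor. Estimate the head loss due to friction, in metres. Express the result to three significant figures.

h_f ≈ 588 m

V = 4Q/(πD²) = 4·0.00607/(π·0.0484²) = 3.299 m/s
Re = VD/ν = 3.299·0.0484/2.08×10^-6 = 7.68×10^4 → turbulent
ε/D = 0.87/48.4 = 0.0180
Swamee-Jain: f = 0.04753
h_f = f(L/D)V²/(2g) = 0.04753·(1080/0.0484)·3.299²/(2·9.81) = 588.4 m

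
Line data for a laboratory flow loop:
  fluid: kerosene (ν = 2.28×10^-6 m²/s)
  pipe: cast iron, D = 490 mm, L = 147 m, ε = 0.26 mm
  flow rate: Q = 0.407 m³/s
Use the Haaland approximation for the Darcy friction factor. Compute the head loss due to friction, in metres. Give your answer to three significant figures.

V = 4Q/(πD²) = 4·0.407/(π·0.490²) = 2.158 m/s
Re = VD/ν = 2.158·0.490/2.28×10^-6 = 4.64×10^5 → turbulent
ε/D = 0.26/490 = 5.31×10^-4
Haaland: f = 0.01783
h_f = f(L/D)V²/(2g) = 0.01783·(147/0.490)·2.158²/(2·9.81) = 1.270 m

h_f ≈ 1.27 m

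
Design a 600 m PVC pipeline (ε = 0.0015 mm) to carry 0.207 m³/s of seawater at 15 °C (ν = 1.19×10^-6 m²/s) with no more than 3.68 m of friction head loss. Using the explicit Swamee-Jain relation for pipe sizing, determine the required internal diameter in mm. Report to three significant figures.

D ≈ 380 mm

Swamee-Jain (Type III): D = 0.66·[ε^1.25·(LQ²/(gh_f))^4.75 + ν·Q^9.4·(L/(gh_f))^5.2]^0.04
LQ²/(gh_f) = 0.7122; L/(gh_f) = 16.62
Term 1 = ε^1.25·(…)^4.75 = 1.05×10^-8; Term 2 = ν·Q^9.4·(…)^5.2 = 9.84×10^-7
D = 0.66·(1.05×10^-8 + 9.84×10^-7)^0.04 = 0.3797 m = 380 mm
Check: V = 1.83 m/s, Re = 5.83×10^5, f = 0.01281, h_f = 3.45 m ≈ 3.68 m ✓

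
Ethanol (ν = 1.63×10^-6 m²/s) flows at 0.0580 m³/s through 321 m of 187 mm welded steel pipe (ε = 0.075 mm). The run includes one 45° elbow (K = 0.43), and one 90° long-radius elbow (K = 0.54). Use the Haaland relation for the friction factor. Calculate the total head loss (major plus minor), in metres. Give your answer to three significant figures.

V = 4Q/(πD²) = 2.112 m/s; V²/2g = 0.2273 m
Re = 2.42×10^5, ε/D = 4.01×10^-4 → f = 0.01778 (Haaland)
Major: h_f = f(L/D)·V²/2g = 0.01778·1717·0.2273 = 6.938 m
Minor: ΣK = 0.970; h_m = ΣK·V²/2g = 0.2205 m
Total H_L = 6.938 + 0.2205 = 7.158 m

H_L ≈ 7.16 m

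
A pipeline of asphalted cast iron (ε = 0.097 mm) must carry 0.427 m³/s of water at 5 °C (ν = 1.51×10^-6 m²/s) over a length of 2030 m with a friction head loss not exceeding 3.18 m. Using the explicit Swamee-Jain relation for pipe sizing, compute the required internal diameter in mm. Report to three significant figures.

D ≈ 686 mm

Swamee-Jain (Type III): D = 0.66·[ε^1.25·(LQ²/(gh_f))^4.75 + ν·Q^9.4·(L/(gh_f))^5.2]^0.04
LQ²/(gh_f) = 11.86; L/(gh_f) = 65.07
Term 1 = ε^1.25·(…)^4.75 = 1.22; Term 2 = ν·Q^9.4·(…)^5.2 = 1.36
D = 0.66·(1.22 + 1.36)^0.04 = 0.6855 m = 686 mm
Check: V = 1.16 m/s, Re = 5.25×10^5, f = 0.01486, h_f = 3.00 m ≈ 3.18 m ✓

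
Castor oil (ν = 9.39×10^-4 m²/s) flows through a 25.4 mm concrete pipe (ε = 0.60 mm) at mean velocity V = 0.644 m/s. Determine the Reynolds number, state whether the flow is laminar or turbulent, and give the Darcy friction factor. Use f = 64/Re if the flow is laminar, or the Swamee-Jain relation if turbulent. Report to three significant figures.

Re = VD/ν = 0.6440·0.0254/9.39×10^-4 = 17.4
Re < 2300 → laminar → f = 64/Re = 3.674

Re ≈ 17.4; laminar; f = 64/Re ≈ 3.67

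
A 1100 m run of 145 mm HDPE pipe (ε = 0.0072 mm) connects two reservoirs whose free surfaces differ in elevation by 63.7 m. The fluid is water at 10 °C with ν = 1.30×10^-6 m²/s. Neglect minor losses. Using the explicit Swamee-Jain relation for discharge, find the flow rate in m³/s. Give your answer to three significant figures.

Swamee-Jain (Type II): Q = -0.965·√(gD⁵h_f/L)·ln[ε/(3.7D) + √(3.17ν²L/(gD³h_f))]
√(gD⁵h_f/L) = √(9.81·0.145⁵·63.7/1100) = 0.006034
ε/(3.7D) = 1.34×10^-5; √(3.17ν²L/(gD³h_f)) = 5.56×10^-5
Q = -0.965·0.006034·ln(6.904×10^-5) = 0.05579 m³/s
Check: V = 3.38 m/s, Re = 3.77×10^5, f = 0.01441, h_f = 63.6 m ≈ 63.7 m ✓

Q ≈ 0.0558 m³/s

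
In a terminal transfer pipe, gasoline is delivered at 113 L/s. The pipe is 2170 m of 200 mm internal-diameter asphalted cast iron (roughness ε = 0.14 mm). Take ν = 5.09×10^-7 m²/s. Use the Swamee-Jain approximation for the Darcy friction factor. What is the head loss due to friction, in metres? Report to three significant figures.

V = 4Q/(πD²) = 4·0.113/(π·0.200²) = 3.597 m/s
Re = VD/ν = 3.597·0.200/5.09×10^-7 = 1.41×10^6 → turbulent
ε/D = 0.14/200 = 7.00×10^-4
Swamee-Jain: f = 0.01840
h_f = f(L/D)V²/(2g) = 0.01840·(2170/0.200)·3.597²/(2·9.81) = 131.6 m

h_f ≈ 132 m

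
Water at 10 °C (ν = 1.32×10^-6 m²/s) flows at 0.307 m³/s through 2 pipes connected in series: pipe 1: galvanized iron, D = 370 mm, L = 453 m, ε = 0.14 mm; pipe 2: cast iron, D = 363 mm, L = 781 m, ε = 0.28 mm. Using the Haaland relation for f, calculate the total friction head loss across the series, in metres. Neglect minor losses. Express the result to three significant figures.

Pipe 1: V = 2.855 m/s, Re = 8.00×10^5, ε/D = 3.78×10^-4, f = 0.01640, h_1 = f(L/D)V²/2g = 8.341 m
Pipe 2: V = 2.966 m/s, Re = 8.16×10^5, ε/D = 7.71×10^-4, f = 0.01888, h_2 = f(L/D)V²/2g = 18.22 m
Series → Q common, losses add: H = Σh = 26.56 m

H ≈ 26.6 m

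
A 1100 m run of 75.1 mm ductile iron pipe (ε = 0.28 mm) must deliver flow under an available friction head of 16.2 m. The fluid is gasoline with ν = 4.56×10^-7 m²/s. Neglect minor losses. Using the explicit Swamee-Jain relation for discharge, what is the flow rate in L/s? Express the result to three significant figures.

Q ≈ 3.86 L/s

Swamee-Jain (Type II): Q = -0.965·√(gD⁵h_f/L)·ln[ε/(3.7D) + √(3.17ν²L/(gD³h_f))]
√(gD⁵h_f/L) = √(9.81·0.0751⁵·16.2/1100) = 5.875×10^-4
ε/(3.7D) = 0.00101; √(3.17ν²L/(gD³h_f)) = 1.04×10^-4
Q = -0.965·5.875×10^-4·ln(0.001111) = 0.003856 m³/s
Check: V = 0.871 m/s, Re = 1.43×10^5, f = 0.02885, h_f = 16.3 m ≈ 16.2 m ✓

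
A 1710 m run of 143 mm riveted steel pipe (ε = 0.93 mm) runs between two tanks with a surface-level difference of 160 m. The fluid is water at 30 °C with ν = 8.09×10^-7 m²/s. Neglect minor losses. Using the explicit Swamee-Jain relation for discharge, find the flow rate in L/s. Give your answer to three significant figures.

Q ≈ 45.2 L/s

Swamee-Jain (Type II): Q = -0.965·√(gD⁵h_f/L)·ln[ε/(3.7D) + √(3.17ν²L/(gD³h_f))]
√(gD⁵h_f/L) = √(9.81·0.143⁵·160/1710) = 0.007409
ε/(3.7D) = 0.00176; √(3.17ν²L/(gD³h_f)) = 2.78×10^-5
Q = -0.965·0.007409·ln(0.001786) = 0.04524 m³/s
Check: V = 2.82 m/s, Re = 4.98×10^5, f = 0.03319, h_f = 161 m ≈ 160 m ✓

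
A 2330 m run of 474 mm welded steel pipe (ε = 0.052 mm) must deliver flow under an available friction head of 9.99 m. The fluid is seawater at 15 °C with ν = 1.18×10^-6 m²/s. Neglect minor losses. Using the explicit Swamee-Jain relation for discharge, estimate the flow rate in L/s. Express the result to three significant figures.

Q ≈ 297 L/s

Swamee-Jain (Type II): Q = -0.965·√(gD⁵h_f/L)·ln[ε/(3.7D) + √(3.17ν²L/(gD³h_f))]
√(gD⁵h_f/L) = √(9.81·0.474⁵·9.99/2330) = 0.03172
ε/(3.7D) = 2.96×10^-5; √(3.17ν²L/(gD³h_f)) = 3.14×10^-5
Q = -0.965·0.03172·ln(6.104×10^-5) = 0.2971 m³/s
Check: V = 1.68 m/s, Re = 6.76×10^5, f = 0.01413, h_f = 10.0 m ≈ 9.99 m ✓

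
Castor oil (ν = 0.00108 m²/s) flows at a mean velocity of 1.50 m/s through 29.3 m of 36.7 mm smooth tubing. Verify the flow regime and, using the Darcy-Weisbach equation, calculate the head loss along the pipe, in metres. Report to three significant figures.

Re = VD/ν = 1.50·0.03670/0.00108 = 51.0 → laminar (Re < 2300)
f = 64/Re = 1.256
h_f = f(L/D)V²/(2g) = 1.256·(29.3/0.03670)·1.50²/(2·9.81) = 115.0 m

h_f ≈ 115 m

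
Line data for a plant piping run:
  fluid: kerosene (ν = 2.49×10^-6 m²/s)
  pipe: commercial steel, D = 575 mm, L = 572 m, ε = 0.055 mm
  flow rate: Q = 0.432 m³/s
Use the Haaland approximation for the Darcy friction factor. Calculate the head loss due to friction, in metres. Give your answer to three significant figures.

V = 4Q/(πD²) = 4·0.432/(π·0.575²) = 1.664 m/s
Re = VD/ν = 1.664·0.575/2.49×10^-6 = 3.84×10^5 → turbulent
ε/D = 0.055/575 = 9.57×10^-5
Haaland: f = 0.01469
h_f = f(L/D)V²/(2g) = 0.01469·(572/0.575)·1.664²/(2·9.81) = 2.061 m

h_f ≈ 2.06 m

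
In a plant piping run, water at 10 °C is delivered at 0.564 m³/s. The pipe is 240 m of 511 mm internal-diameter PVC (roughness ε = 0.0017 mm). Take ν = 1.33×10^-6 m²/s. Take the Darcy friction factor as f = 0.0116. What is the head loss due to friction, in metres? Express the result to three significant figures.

h_f ≈ 2.10 m

V = 4Q/(πD²) = 4·0.564/(π·0.511²) = 2.750 m/s
h_f = f(L/D)V²/(2g) = 0.01160·(240/0.511)·2.750²/(2·9.81) = 2.100 m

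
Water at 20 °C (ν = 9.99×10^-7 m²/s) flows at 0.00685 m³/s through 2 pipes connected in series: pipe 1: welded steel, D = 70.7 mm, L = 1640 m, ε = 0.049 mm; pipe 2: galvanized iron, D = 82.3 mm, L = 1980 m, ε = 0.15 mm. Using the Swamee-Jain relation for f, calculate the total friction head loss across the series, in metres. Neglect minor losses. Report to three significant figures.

H ≈ 125 m

Pipe 1: V = 1.745 m/s, Re = 1.23×10^5, ε/D = 6.93×10^-4, f = 0.02074, h_1 = f(L/D)V²/2g = 74.66 m
Pipe 2: V = 1.288 m/s, Re = 1.06×10^5, ε/D = 0.00182, f = 0.02476, h_2 = f(L/D)V²/2g = 50.35 m
Series → Q common, losses add: H = Σh = 125.0 m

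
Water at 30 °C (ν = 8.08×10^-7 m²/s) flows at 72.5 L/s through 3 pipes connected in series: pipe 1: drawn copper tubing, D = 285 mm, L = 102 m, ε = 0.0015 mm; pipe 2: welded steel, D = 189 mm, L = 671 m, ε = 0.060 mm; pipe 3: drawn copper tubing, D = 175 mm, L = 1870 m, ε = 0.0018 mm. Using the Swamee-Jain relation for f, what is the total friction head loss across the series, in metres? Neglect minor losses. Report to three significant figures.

Pipe 1: V = 1.136 m/s, Re = 4.01×10^5, ε/D = 5.26×10^-6, f = 0.01370, h_1 = f(L/D)V²/2g = 0.3227 m
Pipe 2: V = 2.584 m/s, Re = 6.04×10^5, ε/D = 3.17×10^-4, f = 0.01631, h_2 = f(L/D)V²/2g = 19.71 m
Pipe 3: V = 3.014 m/s, Re = 6.53×10^5, ε/D = 1.03×10^-5, f = 0.01268, h_3 = f(L/D)V²/2g = 62.76 m
Series → Q common, losses add: H = Σh = 82.79 m

H ≈ 82.8 m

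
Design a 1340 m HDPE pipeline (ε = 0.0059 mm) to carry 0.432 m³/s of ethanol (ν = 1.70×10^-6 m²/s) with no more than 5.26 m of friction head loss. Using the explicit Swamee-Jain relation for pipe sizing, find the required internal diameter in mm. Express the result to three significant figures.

D ≈ 558 mm

Swamee-Jain (Type III): D = 0.66·[ε^1.25·(LQ²/(gh_f))^4.75 + ν·Q^9.4·(L/(gh_f))^5.2]^0.04
LQ²/(gh_f) = 4.846; L/(gh_f) = 25.97
Term 1 = ε^1.25·(…)^4.75 = 5.24×10^-4; Term 2 = ν·Q^9.4·(…)^5.2 = 0.0144
D = 0.66·(5.24×10^-4 + 0.0144)^0.04 = 0.5579 m = 558 mm
Check: V = 1.77 m/s, Re = 5.80×10^5, f = 0.01294, h_f = 4.95 m ≈ 5.26 m ✓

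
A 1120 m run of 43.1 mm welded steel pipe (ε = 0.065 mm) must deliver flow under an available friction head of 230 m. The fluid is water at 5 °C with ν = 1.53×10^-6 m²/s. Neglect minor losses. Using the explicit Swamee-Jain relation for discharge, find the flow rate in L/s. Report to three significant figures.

Swamee-Jain (Type II): Q = -0.965·√(gD⁵h_f/L)·ln[ε/(3.7D) + √(3.17ν²L/(gD³h_f))]
√(gD⁵h_f/L) = √(9.81·0.0431⁵·230/1120) = 5.474×10^-4
ε/(3.7D) = 4.08×10^-4; √(3.17ν²L/(gD³h_f)) = 2.14×10^-4
Q = -0.965·5.474×10^-4·ln(6.221×10^-4) = 0.003899 m³/s
Check: V = 2.67 m/s, Re = 7.53×10^4, f = 0.02453, h_f = 232 m ≈ 230 m ✓

Q ≈ 3.90 L/s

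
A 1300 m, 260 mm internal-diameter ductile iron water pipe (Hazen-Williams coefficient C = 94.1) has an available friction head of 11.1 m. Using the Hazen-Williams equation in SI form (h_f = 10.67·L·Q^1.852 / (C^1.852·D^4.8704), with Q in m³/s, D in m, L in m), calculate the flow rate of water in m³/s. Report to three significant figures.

Q ≈ 0.0579 m³/s

Rearranging: Q = [h_f·C^1.852·D^4.8704 / (10.67·L)]^(1/1.852)
Q = [11.1·94.1^1.852·0.260^4.8704 / (10.67·1300)]^0.540 = 0.05794 m³/s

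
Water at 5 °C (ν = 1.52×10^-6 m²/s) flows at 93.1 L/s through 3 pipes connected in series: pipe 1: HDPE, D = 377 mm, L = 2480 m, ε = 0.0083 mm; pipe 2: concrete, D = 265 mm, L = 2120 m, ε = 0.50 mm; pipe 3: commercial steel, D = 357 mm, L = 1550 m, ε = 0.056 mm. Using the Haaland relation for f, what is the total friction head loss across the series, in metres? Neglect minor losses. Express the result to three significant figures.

Pipe 1: V = 0.8340 m/s, Re = 2.07×10^5, ε/D = 2.20×10^-5, f = 0.01554, h_1 = f(L/D)V²/2g = 3.624 m
Pipe 2: V = 1.688 m/s, Re = 2.94×10^5, ε/D = 0.00189, f = 0.02367, h_2 = f(L/D)V²/2g = 27.50 m
Pipe 3: V = 0.9301 m/s, Re = 2.18×10^5, ε/D = 1.57×10^-4, f = 0.01638, h_3 = f(L/D)V²/2g = 3.135 m
Series → Q common, losses add: H = Σh = 34.26 m

H ≈ 34.3 m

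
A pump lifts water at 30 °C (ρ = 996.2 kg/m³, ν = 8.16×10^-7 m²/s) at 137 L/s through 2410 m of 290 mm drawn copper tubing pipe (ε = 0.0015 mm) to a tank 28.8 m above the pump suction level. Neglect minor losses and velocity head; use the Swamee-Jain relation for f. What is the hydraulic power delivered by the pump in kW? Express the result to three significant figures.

P_hyd ≈ 68.6 kW

V = 4Q/(πD²) = 2.074 m/s; Re = 7.37×10^5; ε/D = 5.17×10^-6; f = 0.01233
h_f = f(L/D)V²/2g = 22.47 m
Total head H = z + h_f = 28.8 + 22.47 = 51.27 m
P_hyd = ρgQH = 996.2·9.81·0.137·51.27 = 68.65 kW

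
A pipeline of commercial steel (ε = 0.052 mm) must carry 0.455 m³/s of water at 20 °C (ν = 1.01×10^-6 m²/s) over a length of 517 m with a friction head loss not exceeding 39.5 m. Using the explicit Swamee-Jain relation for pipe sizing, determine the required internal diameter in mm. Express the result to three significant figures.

D ≈ 319 mm

Swamee-Jain (Type III): D = 0.66·[ε^1.25·(LQ²/(gh_f))^4.75 + ν·Q^9.4·(L/(gh_f))^5.2]^0.04
LQ²/(gh_f) = 0.2762; L/(gh_f) = 1.334
Term 1 = ε^1.25·(…)^4.75 = 9.79×10^-9; Term 2 = ν·Q^9.4·(…)^5.2 = 2.76×10^-9
D = 0.66·(9.79×10^-9 + 2.76×10^-9)^0.04 = 0.3188 m = 319 mm
Check: V = 5.70 m/s, Re = 1.80×10^6, f = 0.01391, h_f = 37.4 m ≈ 39.5 m ✓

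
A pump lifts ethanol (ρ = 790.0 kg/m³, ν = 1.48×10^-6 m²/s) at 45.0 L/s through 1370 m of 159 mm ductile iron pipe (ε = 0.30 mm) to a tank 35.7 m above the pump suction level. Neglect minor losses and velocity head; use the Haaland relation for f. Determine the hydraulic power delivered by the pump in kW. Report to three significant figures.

P_hyd ≈ 31.2 kW

V = 4Q/(πD²) = 2.266 m/s; Re = 2.43×10^5; ε/D = 0.00189; f = 0.02378
h_f = f(L/D)V²/2g = 53.65 m
Total head H = z + h_f = 35.7 + 53.65 = 89.35 m
P_hyd = ρgQH = 790.0·9.81·0.0450·89.35 = 31.16 kW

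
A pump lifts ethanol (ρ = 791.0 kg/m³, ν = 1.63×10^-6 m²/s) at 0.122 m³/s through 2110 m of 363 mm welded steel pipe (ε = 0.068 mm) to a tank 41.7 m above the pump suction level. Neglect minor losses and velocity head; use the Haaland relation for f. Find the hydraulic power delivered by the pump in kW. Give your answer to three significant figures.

P_hyd ≈ 45.8 kW

V = 4Q/(πD²) = 1.179 m/s; Re = 2.63×10^5; ε/D = 1.87×10^-4; f = 0.01621
h_f = f(L/D)V²/2g = 6.675 m
Total head H = z + h_f = 41.7 + 6.675 = 48.37 m
P_hyd = ρgQH = 791.0·9.81·0.122·48.37 = 45.80 kW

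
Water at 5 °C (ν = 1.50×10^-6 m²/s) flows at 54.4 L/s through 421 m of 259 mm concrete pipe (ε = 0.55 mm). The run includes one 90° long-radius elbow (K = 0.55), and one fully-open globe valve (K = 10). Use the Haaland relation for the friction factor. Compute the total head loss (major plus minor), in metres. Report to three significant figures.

H_L ≈ 2.75 m

V = 4Q/(πD²) = 1.033 m/s; V²/2g = 0.05434 m
Re = 1.78×10^5, ε/D = 0.00212 → f = 0.02469 (Haaland)
Major: h_f = f(L/D)·V²/2g = 0.02469·1625·0.05434 = 2.181 m
Minor: ΣK = 10.6; h_m = ΣK·V²/2g = 0.5733 m
Total H_L = 2.181 + 0.5733 = 2.754 m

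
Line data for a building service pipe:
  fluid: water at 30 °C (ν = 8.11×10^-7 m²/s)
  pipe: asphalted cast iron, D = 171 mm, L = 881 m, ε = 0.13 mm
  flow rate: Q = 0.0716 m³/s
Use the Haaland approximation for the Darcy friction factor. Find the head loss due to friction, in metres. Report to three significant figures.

V = 4Q/(πD²) = 4·0.0716/(π·0.171²) = 3.118 m/s
Re = VD/ν = 3.118·0.171/8.11×10^-7 = 6.57×10^5 → turbulent
ε/D = 0.13/171 = 7.60×10^-4
Haaland: f = 0.01891
h_f = f(L/D)V²/(2g) = 0.01891·(881/0.171)·3.118²/(2·9.81) = 48.27 m

h_f ≈ 48.3 m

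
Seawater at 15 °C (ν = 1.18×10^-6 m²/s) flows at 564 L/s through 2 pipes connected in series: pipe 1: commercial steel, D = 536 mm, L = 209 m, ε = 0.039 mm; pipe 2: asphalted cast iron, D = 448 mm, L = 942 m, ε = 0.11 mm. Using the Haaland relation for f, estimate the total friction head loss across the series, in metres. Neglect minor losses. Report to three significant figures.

Pipe 1: V = 2.500 m/s, Re = 1.14×10^6, ε/D = 7.28×10^-5, f = 0.01276, h_1 = f(L/D)V²/2g = 1.584 m
Pipe 2: V = 3.578 m/s, Re = 1.36×10^6, ε/D = 2.46×10^-4, f = 0.01490, h_2 = f(L/D)V²/2g = 20.44 m
Series → Q common, losses add: H = Σh = 22.03 m

H ≈ 22.0 m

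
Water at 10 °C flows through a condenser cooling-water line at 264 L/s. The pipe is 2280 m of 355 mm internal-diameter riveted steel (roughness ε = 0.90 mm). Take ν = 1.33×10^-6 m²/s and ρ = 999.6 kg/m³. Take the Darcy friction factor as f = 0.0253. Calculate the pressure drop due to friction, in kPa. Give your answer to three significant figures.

V = 4Q/(πD²) = 4·0.264/(π·0.355²) = 2.667 m/s
h_f = f(L/D)V²/(2g) = 0.02530·(2280/0.355)·2.667²/(2·9.81) = 58.92 m
Δp = ρg·h_f = 999.6·9.81·58.92 = 577.7 kPa

Δp ≈ 578 kPa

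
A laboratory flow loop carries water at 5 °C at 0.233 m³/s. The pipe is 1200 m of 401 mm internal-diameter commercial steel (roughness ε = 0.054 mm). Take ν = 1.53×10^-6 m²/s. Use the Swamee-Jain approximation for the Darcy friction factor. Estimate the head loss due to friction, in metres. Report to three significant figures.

h_f ≈ 7.74 m

V = 4Q/(πD²) = 4·0.233/(π·0.401²) = 1.845 m/s
Re = VD/ν = 1.845·0.401/1.53×10^-6 = 4.84×10^5 → turbulent
ε/D = 0.054/401 = 1.35×10^-4
Swamee-Jain: f = 0.01491
h_f = f(L/D)V²/(2g) = 0.01491·(1200/0.401)·1.845²/(2·9.81) = 7.739 m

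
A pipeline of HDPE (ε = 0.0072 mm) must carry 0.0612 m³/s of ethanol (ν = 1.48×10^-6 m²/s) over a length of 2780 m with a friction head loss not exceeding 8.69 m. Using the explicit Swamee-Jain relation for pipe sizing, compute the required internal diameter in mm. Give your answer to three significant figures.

D ≈ 279 mm

Swamee-Jain (Type III): D = 0.66·[ε^1.25·(LQ²/(gh_f))^4.75 + ν·Q^9.4·(L/(gh_f))^5.2]^0.04
LQ²/(gh_f) = 0.1221; L/(gh_f) = 32.61
Term 1 = ε^1.25·(…)^4.75 = 1.71×10^-11; Term 2 = ν·Q^9.4·(…)^5.2 = 4.32×10^-10
D = 0.66·(1.71×10^-11 + 4.32×10^-10)^0.04 = 0.2790 m = 279 mm
Check: V = 1.00 m/s, Re = 1.89×10^5, f = 0.01594, h_f = 8.11 m ≈ 8.69 m ✓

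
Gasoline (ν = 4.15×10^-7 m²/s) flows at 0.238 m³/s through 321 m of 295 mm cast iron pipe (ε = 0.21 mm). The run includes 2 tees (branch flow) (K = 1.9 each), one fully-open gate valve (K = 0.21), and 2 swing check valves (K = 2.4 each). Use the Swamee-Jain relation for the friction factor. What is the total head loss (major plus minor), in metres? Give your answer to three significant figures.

H_L ≈ 17.8 m

V = 4Q/(πD²) = 3.482 m/s; V²/2g = 0.6180 m
Re = 2.48×10^6, ε/D = 7.12×10^-4 → f = 0.01833 (Swamee-Jain)
Major: h_f = f(L/D)·V²/2g = 0.01833·1088·0.6180 = 12.32 m
Minor: ΣK = 8.81; h_m = ΣK·V²/2g = 5.445 m
Total H_L = 12.32 + 5.445 = 17.77 m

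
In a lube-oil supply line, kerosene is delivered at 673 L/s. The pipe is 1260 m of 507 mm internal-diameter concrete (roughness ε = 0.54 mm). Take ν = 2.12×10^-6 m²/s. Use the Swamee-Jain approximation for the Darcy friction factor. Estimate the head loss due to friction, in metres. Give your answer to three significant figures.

h_f ≈ 28.7 m

V = 4Q/(πD²) = 4·0.673/(π·0.507²) = 3.334 m/s
Re = VD/ν = 3.334·0.507/2.12×10^-6 = 7.97×10^5 → turbulent
ε/D = 0.54/507 = 0.00107
Swamee-Jain: f = 0.02040
h_f = f(L/D)V²/(2g) = 0.02040·(1260/0.507)·3.334²/(2·9.81) = 28.72 m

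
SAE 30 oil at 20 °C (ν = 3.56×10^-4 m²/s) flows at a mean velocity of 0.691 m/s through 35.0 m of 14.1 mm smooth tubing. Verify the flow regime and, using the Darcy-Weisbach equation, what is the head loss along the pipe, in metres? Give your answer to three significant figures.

h_f ≈ 141 m

Re = VD/ν = 0.691·0.01410/3.56×10^-4 = 27.4 → laminar (Re < 2300)
f = 64/Re = 2.338
h_f = f(L/D)V²/(2g) = 2.338·(35.0/0.01410)·0.691²/(2·9.81) = 141.3 m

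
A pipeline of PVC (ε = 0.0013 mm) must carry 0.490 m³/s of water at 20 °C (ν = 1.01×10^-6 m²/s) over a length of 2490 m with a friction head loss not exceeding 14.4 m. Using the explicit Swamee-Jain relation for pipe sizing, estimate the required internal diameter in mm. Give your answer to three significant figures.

D ≈ 528 mm

Swamee-Jain (Type III): D = 0.66·[ε^1.25·(LQ²/(gh_f))^4.75 + ν·Q^9.4·(L/(gh_f))^5.2]^0.04
LQ²/(gh_f) = 4.232; L/(gh_f) = 17.63
Term 1 = ε^1.25·(…)^4.75 = 4.16×10^-5; Term 2 = ν·Q^9.4·(…)^5.2 = 0.00373
D = 0.66·(4.16×10^-5 + 0.00373)^0.04 = 0.5280 m = 528 mm
Check: V = 2.24 m/s, Re = 1.17×10^6, f = 0.01137, h_f = 13.7 m ≈ 14.4 m ✓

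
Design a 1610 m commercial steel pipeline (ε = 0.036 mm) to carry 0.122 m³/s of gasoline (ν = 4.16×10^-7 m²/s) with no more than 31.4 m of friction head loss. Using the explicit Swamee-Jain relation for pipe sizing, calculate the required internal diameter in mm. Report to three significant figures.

D ≈ 247 mm

Swamee-Jain (Type III): D = 0.66·[ε^1.25·(LQ²/(gh_f))^4.75 + ν·Q^9.4·(L/(gh_f))^5.2]^0.04
LQ²/(gh_f) = 0.07779; L/(gh_f) = 5.227
Term 1 = ε^1.25·(…)^4.75 = 1.50×10^-11; Term 2 = ν·Q^9.4·(…)^5.2 = 5.83×10^-12
D = 0.66·(1.50×10^-11 + 5.83×10^-12)^0.04 = 0.2468 m = 247 mm
Check: V = 2.55 m/s, Re = 1.51×10^6, f = 0.01379, h_f = 29.8 m ≈ 31.4 m ✓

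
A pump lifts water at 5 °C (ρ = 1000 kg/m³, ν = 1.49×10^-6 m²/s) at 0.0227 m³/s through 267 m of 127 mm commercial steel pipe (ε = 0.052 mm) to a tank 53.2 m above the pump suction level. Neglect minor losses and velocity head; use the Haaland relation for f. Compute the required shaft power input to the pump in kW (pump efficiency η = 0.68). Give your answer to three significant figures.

V = 4Q/(πD²) = 1.792 m/s; Re = 1.53×10^5; ε/D = 4.09×10^-4; f = 0.01866
h_f = f(L/D)V²/2g = 6.422 m
Total head H = z + h_f = 53.2 + 6.422 = 59.62 m
P_hyd = ρgQH = 1000·9.81·0.0227·59.62 = 13.28 kW
P_shaft = P_hyd/η = 13.28/0.68 = 19.53 kW

P_shaft ≈ 19.5 kW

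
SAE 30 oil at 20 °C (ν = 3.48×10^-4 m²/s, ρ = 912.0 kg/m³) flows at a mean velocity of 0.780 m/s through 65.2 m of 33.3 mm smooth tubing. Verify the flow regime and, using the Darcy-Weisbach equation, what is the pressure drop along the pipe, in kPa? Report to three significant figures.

Δp ≈ 466 kPa

Re = VD/ν = 0.780·0.03330/3.48×10^-4 = 74.6 → laminar (Re < 2300)
f = 64/Re = 0.8575
h_f = f(L/D)V²/(2g) = 0.8575·(65.2/0.03330)·0.780²/(2·9.81) = 52.06 m
Δp = ρg·h_f = 912.0·9.81·52.06 = 465.8 kPa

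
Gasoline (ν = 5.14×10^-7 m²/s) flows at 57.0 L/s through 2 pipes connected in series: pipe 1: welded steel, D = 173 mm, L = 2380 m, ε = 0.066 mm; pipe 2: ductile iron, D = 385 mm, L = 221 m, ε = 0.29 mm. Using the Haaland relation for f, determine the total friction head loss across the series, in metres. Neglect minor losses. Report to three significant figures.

H ≈ 67.8 m

Pipe 1: V = 2.425 m/s, Re = 8.16×10^5, ε/D = 3.82×10^-4, f = 0.01641, h_1 = f(L/D)V²/2g = 67.65 m
Pipe 2: V = 0.4896 m/s, Re = 3.67×10^5, ε/D = 7.53×10^-4, f = 0.01924, h_2 = f(L/D)V²/2g = 0.1349 m
Series → Q common, losses add: H = Σh = 67.79 m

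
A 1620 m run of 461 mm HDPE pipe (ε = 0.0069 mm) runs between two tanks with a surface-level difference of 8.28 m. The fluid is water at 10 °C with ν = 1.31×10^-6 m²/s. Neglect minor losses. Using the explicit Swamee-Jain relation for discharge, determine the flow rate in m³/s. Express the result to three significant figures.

Q ≈ 0.318 m³/s

Swamee-Jain (Type II): Q = -0.965·√(gD⁵h_f/L)·ln[ε/(3.7D) + √(3.17ν²L/(gD³h_f))]
√(gD⁵h_f/L) = √(9.81·0.461⁵·8.28/1620) = 0.03231
ε/(3.7D) = 4.05×10^-6; √(3.17ν²L/(gD³h_f)) = 3.33×10^-5
Q = -0.965·0.03231·ln(3.732×10^-5) = 0.3179 m³/s
Check: V = 1.90 m/s, Re = 6.70×10^5, f = 0.01272, h_f = 8.26 m ≈ 8.28 m ✓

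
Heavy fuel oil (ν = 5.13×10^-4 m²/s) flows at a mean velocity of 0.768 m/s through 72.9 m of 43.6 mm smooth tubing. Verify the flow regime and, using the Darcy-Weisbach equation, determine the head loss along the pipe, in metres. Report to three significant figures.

Re = VD/ν = 0.768·0.04360/5.13×10^-4 = 65.3 → laminar (Re < 2300)
f = 64/Re = 0.9805
h_f = f(L/D)V²/(2g) = 0.9805·(72.9/0.04360)·0.768²/(2·9.81) = 49.28 m

h_f ≈ 49.3 m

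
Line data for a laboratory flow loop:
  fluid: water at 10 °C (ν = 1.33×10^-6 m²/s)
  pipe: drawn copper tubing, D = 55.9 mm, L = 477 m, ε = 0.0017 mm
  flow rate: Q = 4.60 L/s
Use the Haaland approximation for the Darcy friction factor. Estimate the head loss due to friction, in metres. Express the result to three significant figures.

h_f ≈ 28.8 m

V = 4Q/(πD²) = 4·0.00460/(π·0.0559²) = 1.874 m/s
Re = VD/ν = 1.874·0.0559/1.33×10^-6 = 7.88×10^4 → turbulent
ε/D = 0.0017/55.9 = 3.04×10^-5
Haaland: f = 0.01885
h_f = f(L/D)V²/(2g) = 0.01885·(477/0.0559)·1.874²/(2·9.81) = 28.80 m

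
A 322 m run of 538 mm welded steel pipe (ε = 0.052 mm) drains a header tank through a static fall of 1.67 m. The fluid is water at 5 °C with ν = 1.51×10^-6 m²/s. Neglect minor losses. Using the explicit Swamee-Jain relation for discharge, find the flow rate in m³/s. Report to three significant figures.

Swamee-Jain (Type II): Q = -0.965·√(gD⁵h_f/L)·ln[ε/(3.7D) + √(3.17ν²L/(gD³h_f))]
√(gD⁵h_f/L) = √(9.81·0.538⁵·1.67/322) = 0.04789
ε/(3.7D) = 2.61×10^-5; √(3.17ν²L/(gD³h_f)) = 3.02×10^-5
Q = -0.965·0.04789·ln(5.633×10^-5) = 0.4521 m³/s
Check: V = 1.99 m/s, Re = 7.09×10^5, f = 0.01389, h_f = 1.68 m ≈ 1.67 m ✓

Q ≈ 0.452 m³/s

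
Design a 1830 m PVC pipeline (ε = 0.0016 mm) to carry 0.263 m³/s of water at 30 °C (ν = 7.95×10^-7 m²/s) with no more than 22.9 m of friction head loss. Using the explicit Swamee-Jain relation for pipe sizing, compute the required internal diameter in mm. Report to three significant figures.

D ≈ 353 mm

Swamee-Jain (Type III): D = 0.66·[ε^1.25·(LQ²/(gh_f))^4.75 + ν·Q^9.4·(L/(gh_f))^5.2]^0.04
LQ²/(gh_f) = 0.5635; L/(gh_f) = 8.146
Term 1 = ε^1.25·(…)^4.75 = 3.73×10^-9; Term 2 = ν·Q^9.4·(…)^5.2 = 1.53×10^-7
D = 0.66·(3.73×10^-9 + 1.53×10^-7)^0.04 = 0.3527 m = 353 mm
Check: V = 2.69 m/s, Re = 1.19×10^6, f = 0.01139, h_f = 21.8 m ≈ 22.9 m ✓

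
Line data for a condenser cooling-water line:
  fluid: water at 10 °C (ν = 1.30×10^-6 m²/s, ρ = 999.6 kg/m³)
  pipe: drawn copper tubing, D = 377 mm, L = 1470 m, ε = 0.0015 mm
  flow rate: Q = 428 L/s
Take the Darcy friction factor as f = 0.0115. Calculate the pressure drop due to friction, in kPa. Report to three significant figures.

Δp ≈ 329 kPa

V = 4Q/(πD²) = 4·0.428/(π·0.377²) = 3.834 m/s
h_f = f(L/D)V²/(2g) = 0.01150·(1470/0.377)·3.834²/(2·9.81) = 33.60 m
Δp = ρg·h_f = 999.6·9.81·33.60 = 329.5 kPa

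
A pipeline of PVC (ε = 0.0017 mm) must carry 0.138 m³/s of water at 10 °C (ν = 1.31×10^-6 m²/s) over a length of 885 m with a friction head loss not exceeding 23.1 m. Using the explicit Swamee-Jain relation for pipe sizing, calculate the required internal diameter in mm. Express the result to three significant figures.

D ≈ 242 mm

Swamee-Jain (Type III): D = 0.66·[ε^1.25·(LQ²/(gh_f))^4.75 + ν·Q^9.4·(L/(gh_f))^5.2]^0.04
LQ²/(gh_f) = 0.07437; L/(gh_f) = 3.905
Term 1 = ε^1.25·(…)^4.75 = 2.67×10^-13; Term 2 = ν·Q^9.4·(…)^5.2 = 1.28×10^-11
D = 0.66·(2.67×10^-13 + 1.28×10^-11)^0.04 = 0.2422 m = 242 mm
Check: V = 2.99 m/s, Re = 5.54×10^5, f = 0.01298, h_f = 21.7 m ≈ 23.1 m ✓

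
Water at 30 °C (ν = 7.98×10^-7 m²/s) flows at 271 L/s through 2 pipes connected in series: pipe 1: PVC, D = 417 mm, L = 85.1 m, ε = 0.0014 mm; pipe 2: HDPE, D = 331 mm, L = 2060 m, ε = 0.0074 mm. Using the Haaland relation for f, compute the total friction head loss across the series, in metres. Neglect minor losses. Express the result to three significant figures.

Pipe 1: V = 1.984 m/s, Re = 1.04×10^6, ε/D = 3.36×10^-6, f = 0.01157, h_1 = f(L/D)V²/2g = 0.4740 m
Pipe 2: V = 3.149 m/s, Re = 1.31×10^6, ε/D = 2.24×10^-5, f = 0.01158, h_2 = f(L/D)V²/2g = 36.45 m
Series → Q common, losses add: H = Σh = 36.92 m

H ≈ 36.9 m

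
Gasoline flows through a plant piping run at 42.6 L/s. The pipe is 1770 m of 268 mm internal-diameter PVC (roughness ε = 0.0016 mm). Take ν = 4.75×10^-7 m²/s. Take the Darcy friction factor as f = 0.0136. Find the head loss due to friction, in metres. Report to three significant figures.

V = 4Q/(πD²) = 4·0.0426/(π·0.268²) = 0.7552 m/s
h_f = f(L/D)V²/(2g) = 0.01360·(1770/0.268)·0.7552²/(2·9.81) = 2.611 m

h_f ≈ 2.61 m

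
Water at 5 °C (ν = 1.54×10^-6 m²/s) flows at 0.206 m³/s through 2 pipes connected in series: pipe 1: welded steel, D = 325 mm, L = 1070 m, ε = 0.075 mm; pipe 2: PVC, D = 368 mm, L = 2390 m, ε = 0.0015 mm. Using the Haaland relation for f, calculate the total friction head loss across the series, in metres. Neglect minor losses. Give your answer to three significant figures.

H ≈ 32.6 m

Pipe 1: V = 2.483 m/s, Re = 5.24×10^5, ε/D = 2.31×10^-4, f = 0.01552, h_1 = f(L/D)V²/2g = 16.05 m
Pipe 2: V = 1.937 m/s, Re = 4.63×10^5, ε/D = 4.08×10^-6, f = 0.01329, h_2 = f(L/D)V²/2g = 16.50 m
Series → Q common, losses add: H = Σh = 32.55 m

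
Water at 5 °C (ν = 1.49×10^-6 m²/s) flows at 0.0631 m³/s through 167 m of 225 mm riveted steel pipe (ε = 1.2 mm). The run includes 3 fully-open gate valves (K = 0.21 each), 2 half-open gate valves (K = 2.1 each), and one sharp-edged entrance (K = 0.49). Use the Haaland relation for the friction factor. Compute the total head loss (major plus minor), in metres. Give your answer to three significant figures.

H_L ≈ 3.67 m

V = 4Q/(πD²) = 1.587 m/s; V²/2g = 0.1284 m
Re = 2.40×10^5, ε/D = 0.00533 → f = 0.03138 (Haaland)
Major: h_f = f(L/D)·V²/2g = 0.03138·742.2·0.1284 = 2.990 m
Minor: ΣK = 5.32; h_m = ΣK·V²/2g = 0.6829 m
Total H_L = 2.990 + 0.6829 = 3.672 m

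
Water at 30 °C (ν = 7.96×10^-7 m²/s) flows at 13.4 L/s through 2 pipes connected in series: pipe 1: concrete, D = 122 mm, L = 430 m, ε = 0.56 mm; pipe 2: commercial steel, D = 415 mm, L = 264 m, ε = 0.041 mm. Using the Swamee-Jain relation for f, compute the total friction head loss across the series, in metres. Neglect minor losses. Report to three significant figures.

H ≈ 7.17 m

Pipe 1: V = 1.146 m/s, Re = 1.76×10^5, ε/D = 0.00459, f = 0.03036, h_1 = f(L/D)V²/2g = 7.166 m
Pipe 2: V = 0.09906 m/s, Re = 5.16×10^4, ε/D = 9.88×10^-5, f = 0.02102, h_2 = f(L/D)V²/2g = 0.006687 m
Series → Q common, losses add: H = Σh = 7.173 m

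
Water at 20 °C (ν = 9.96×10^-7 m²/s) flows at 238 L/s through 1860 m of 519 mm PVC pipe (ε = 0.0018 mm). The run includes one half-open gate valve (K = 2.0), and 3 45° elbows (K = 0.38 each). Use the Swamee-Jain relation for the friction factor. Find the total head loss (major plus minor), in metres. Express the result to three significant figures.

H_L ≈ 3.16 m

V = 4Q/(πD²) = 1.125 m/s; V²/2g = 0.06451 m
Re = 5.86×10^5, ε/D = 3.47×10^-6 → f = 0.01279 (Swamee-Jain)
Major: h_f = f(L/D)·V²/2g = 0.01279·3584·0.06451 = 2.956 m
Minor: ΣK = 3.14; h_m = ΣK·V²/2g = 0.2026 m
Total H_L = 2.956 + 0.2026 = 3.159 m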